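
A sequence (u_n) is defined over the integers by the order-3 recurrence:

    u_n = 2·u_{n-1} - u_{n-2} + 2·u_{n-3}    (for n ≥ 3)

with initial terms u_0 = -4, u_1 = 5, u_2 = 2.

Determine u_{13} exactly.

u_3 = 2·2 + -1·5 + 2·-4 = -9
u_4 = 2·-9 + -1·2 + 2·5 = -10
u_5 = 2·-10 + -1·-9 + 2·2 = -7
u_6 = 2·-7 + -1·-10 + 2·-9 = -22
u_7 = 2·-22 + -1·-7 + 2·-10 = -57
u_8 = 2·-57 + -1·-22 + 2·-7 = -106
u_9 = 2·-106 + -1·-57 + 2·-22 = -199
u_10 = 2·-199 + -1·-106 + 2·-57 = -406
u_11 = 2·-406 + -1·-199 + 2·-106 = -825
u_12 = 2·-825 + -1·-406 + 2·-199 = -1642
u_13 = 2·-1642 + -1·-825 + 2·-406 = -3271

-3271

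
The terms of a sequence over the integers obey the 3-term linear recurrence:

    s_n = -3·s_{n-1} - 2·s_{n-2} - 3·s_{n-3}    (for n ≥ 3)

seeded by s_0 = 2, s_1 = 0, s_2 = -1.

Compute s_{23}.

-1104777357

s_3 = -3·-1 + -2·0 + -3·2 = -3
s_4 = -3·-3 + -2·-1 + -3·0 = 11
s_5 = -3·11 + -2·-3 + -3·-1 = -24
s_6 = -3·-24 + -2·11 + -3·-3 = 59
s_7 = -3·59 + -2·-24 + -3·11 = -162
s_8 = -3·-162 + -2·59 + -3·-24 = 440
s_9 = -3·440 + -2·-162 + -3·59 = -1173
s_10 = -3·-1173 + -2·440 + -3·-162 = 3125
s_11 = -3·3125 + -2·-1173 + -3·440 = -8349
s_12 = -3·-8349 + -2·3125 + -3·-1173 = 22316
s_13 = -3·22316 + -2·-8349 + -3·3125 = -59625
s_14 = -3·-59625 + -2·22316 + -3·-8349 = 159290
s_15 = -3·159290 + -2·-59625 + -3·22316 = -425568
s_16 = -3·-425568 + -2·159290 + -3·-59625 = 1136999
s_17 = -3·1136999 + -2·-425568 + -3·159290 = -3037731
s_18 = -3·-3037731 + -2·1136999 + -3·-425568 = 8115899
s_19 = -3·8115899 + -2·-3037731 + -3·1136999 = -21683232
s_20 = -3·-21683232 + -2·8115899 + -3·-3037731 = 57931091
s_21 = -3·57931091 + -2·-21683232 + -3·8115899 = -154774506
s_22 = -3·-154774506 + -2·57931091 + -3·-21683232 = 413511032
s_23 = -3·413511032 + -2·-154774506 + -3·57931091 = -1104777357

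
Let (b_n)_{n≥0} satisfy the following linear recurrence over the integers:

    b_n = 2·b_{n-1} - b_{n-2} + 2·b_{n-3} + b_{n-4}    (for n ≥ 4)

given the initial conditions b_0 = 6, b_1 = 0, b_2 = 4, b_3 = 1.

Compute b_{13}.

4896

b_4 = 2·1 + -1·4 + 2·0 + 1·6 = 4
b_5 = 2·4 + -1·1 + 2·4 + 1·0 = 15
b_6 = 2·15 + -1·4 + 2·1 + 1·4 = 32
b_7 = 2·32 + -1·15 + 2·4 + 1·1 = 58
b_8 = 2·58 + -1·32 + 2·15 + 1·4 = 118
b_9 = 2·118 + -1·58 + 2·32 + 1·15 = 257
b_10 = 2·257 + -1·118 + 2·58 + 1·32 = 544
b_11 = 2·544 + -1·257 + 2·118 + 1·58 = 1125
b_12 = 2·1125 + -1·544 + 2·257 + 1·118 = 2338
b_13 = 2·2338 + -1·1125 + 2·544 + 1·257 = 4896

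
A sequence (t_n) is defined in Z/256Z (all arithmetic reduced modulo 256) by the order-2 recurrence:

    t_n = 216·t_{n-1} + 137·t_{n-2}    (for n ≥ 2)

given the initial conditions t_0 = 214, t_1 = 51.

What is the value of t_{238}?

222

t_2 = 216·51 + 137·214 = 142
t_3 = 216·142 + 137·51 = 27
t_4 = 216·27 + 137·142 = 198
t_5 = 216·198 + 137·27 = 131
t_6 = 216·131 + 137·198 = 126
t_7 = 216·126 + 137·131 = 107
t_8 = 216·107 + 137·126 = 182
t_9 = 216·182 + 137·107 = 211
t_10 = 216·211 + 137·182 = 110
t_11 = 216·110 + 137·211 = 187
t_12 = 216·187 + 137·110 = 166
t_13 = 216·166 + 137·187 = 35
t_14 = 216·35 + 137·166 = 94
t_15 = 216·94 + 137·35 = 11
t_16 = 216·11 + 137·94 = 150
t_17 = 216·150 + 137·11 = 115
t_18 = 216·115 + 137·150 = 78
t_19 = 216·78 + 137·115 = 91
t_20 = 216·91 + 137·78 = 134
t_21 = 216·134 + 137·91 = 195
t_22 = 216·195 + 137·134 = 62
t_23 = 216·62 + 137·195 = 171
t_24 = 216·171 + 137·62 = 118
t_25 = 216·118 + 137·171 = 19
t_26 = 216·19 + 137·118 = 46
t_27 = 216·46 + 137·19 = 251
t_28 = 216·251 + 137·46 = 102
t_29 = 216·102 + 137·251 = 99
t_30 = 216·99 + 137·102 = 30
t_31 = 216·30 + 137·99 = 75
t_32 = 216·75 + 137·30 = 86
t_33 = 216·86 + 137·75 = 179
t_34 = 216·179 + 137·86 = 14
t_35 = 216·14 + 137·179 = 155
t_36 = 216·155 + 137·14 = 70
t_37 = 216·70 + 137·155 = 3
t_38 = 216·3 + 137·70 = 254
t_39 = 216·254 + 137·3 = 235
t_40 = 216·235 + 137·254 = 54
t_41 = 216·54 + 137·235 = 83
t_42 = 216·83 + 137·54 = 238
t_43 = 216·238 + 137·83 = 59
t_44 = 216·59 + 137·238 = 38
t_45 = 216·38 + 137·59 = 163
t_46 = 216·163 + 137·38 = 222
t_47 = 216·222 + 137·163 = 139
t_48 = 216·139 + 137·222 = 22
t_49 = 216·22 + 137·139 = 243
t_50 = 216·243 + 137·22 = 206
t_51 = 216·206 + 137·243 = 219
t_52 = 216·219 + 137·206 = 6
t_53 = 216·6 + 137·219 = 67
t_54 = 216·67 + 137·6 = 190
t_55 = 216·190 + 137·67 = 43
t_56 = 216·43 + 137·190 = 246
t_57 = 216·246 + 137·43 = 147
t_58 = 216·147 + 137·246 = 174
t_59 = 216·174 + 137·147 = 123
t_60 = 216·123 + 137·174 = 230
t_61 = 216·230 + 137·123 = 227
t_62 = 216·227 + 137·230 = 158
t_63 = 216·158 + 137·227 = 203
t_64 = 216·203 + 137·158 = 214
t_65 = 216·214 + 137·203 = 51
(t_64, t_65) = (214, 51) = (t_0, t_1), so the sequence has period 64.
238 ≡ 46 (mod 64), hence t_238 = t_46 = 222.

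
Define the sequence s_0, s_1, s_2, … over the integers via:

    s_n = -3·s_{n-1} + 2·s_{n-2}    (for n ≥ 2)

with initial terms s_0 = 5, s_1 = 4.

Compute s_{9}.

26662

s_2 = -3·4 + 2·5 = -2
s_3 = -3·-2 + 2·4 = 14
s_4 = -3·14 + 2·-2 = -46
s_5 = -3·-46 + 2·14 = 166
s_6 = -3·166 + 2·-46 = -590
s_7 = -3·-590 + 2·166 = 2102
s_8 = -3·2102 + 2·-590 = -7486
s_9 = -3·-7486 + 2·2102 = 26662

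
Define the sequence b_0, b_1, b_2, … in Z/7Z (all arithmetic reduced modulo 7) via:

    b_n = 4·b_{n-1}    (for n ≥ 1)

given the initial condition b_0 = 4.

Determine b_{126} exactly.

b_1 = 4·4 = 2
b_2 = 4·2 = 1
b_3 = 4·1 = 4
(b_3) = (4) = (b_0), so the sequence has period 3.
126 ≡ 0 (mod 3), hence b_126 = b_0 = 4.

4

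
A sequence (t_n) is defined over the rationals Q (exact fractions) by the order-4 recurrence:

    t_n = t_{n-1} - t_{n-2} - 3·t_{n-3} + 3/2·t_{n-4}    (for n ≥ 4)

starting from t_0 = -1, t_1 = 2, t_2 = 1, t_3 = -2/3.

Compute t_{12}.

1423/24

t_4 = 1·-2/3 + -1·1 + -3·2 + 3/2·-1 = -55/6
t_5 = 1·-55/6 + -1·-2/3 + -3·1 + 3/2·2 = -17/2
t_6 = 1·-17/2 + -1·-55/6 + -3·-2/3 + 3/2·1 = 25/6
t_7 = 1·25/6 + -1·-17/2 + -3·-55/6 + 3/2·-2/3 = 235/6
t_8 = 1·235/6 + -1·25/6 + -3·-17/2 + 3/2·-55/6 = 187/4
t_9 = 1·187/4 + -1·235/6 + -3·25/6 + 3/2·-17/2 = -53/3
t_10 = 1·-53/3 + -1·187/4 + -3·235/6 + 3/2·25/6 = -527/3
t_11 = 1·-527/3 + -1·-53/3 + -3·187/4 + 3/2·235/6 = -479/2
t_12 = 1·-479/2 + -1·-527/3 + -3·-53/3 + 3/2·187/4 = 1423/24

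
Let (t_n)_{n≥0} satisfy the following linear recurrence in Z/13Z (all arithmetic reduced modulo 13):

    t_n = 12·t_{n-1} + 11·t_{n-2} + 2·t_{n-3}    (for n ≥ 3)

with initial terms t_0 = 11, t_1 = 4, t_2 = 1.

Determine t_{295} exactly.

t_3 = 12·1 + 11·4 + 2·11 = 0
t_4 = 12·0 + 11·1 + 2·4 = 6
t_5 = 12·6 + 11·0 + 2·1 = 9
t_6 = 12·9 + 11·6 + 2·0 = 5
t_7 = 12·5 + 11·9 + 2·6 = 2
t_8 = 12·2 + 11·5 + 2·9 = 6
Continuing the recurrence:
  t_9 = 0;  t_10 = 5;  t_11 = 7;  t_12 = 9;  t_13 = 0;  t_14 = 9
  t_15 = 9;  t_16 = 12;  t_17 = 1;  t_18 = 6;  t_19 = 3;  t_20 = 0
  t_21 = 6;  t_22 = 0;  t_23 = 1;  t_24 = 11;  t_25 = 0;  t_26 = 6
  t_27 = 3;  t_28 = 11;  t_29 = 8;  t_30 = 2;  t_31 = 4;  t_32 = 8
  t_33 = 1;  t_34 = 4;  t_35 = 10;  t_36 = 10;  t_37 = 4;  t_38 = 9
  t_39 = 3;  t_40 = 0;  t_41 = 12;  t_42 = 7;  t_43 = 8;  t_44 = 2
  t_45 = 9;  t_46 = 3;  t_47 = 9;  t_48 = 3;  t_49 = 11;  t_50 = 1
  t_51 = 9;  t_52 = 11;  t_53 = 12;  t_54 = 10;  t_55 = 1;  t_56 = 3
  t_57 = 2;  t_58 = 7;  t_59 = 8;  t_60 = 8;  t_61 = 3;  t_62 = 10
  t_63 = 0;  t_64 = 12;  t_65 = 8;  t_66 = 7;  t_67 = 1;  t_68 = 1
  t_69 = 11;  t_70 = 2;  t_71 = 4;  t_72 = 1;  t_73 = 8;  t_74 = 11
  t_75 = 1;  t_76 = 6;  t_77 = 1;  t_78 = 2;  t_79 = 8;  t_80 = 3
  t_81 = 11;  t_82 = 12;  t_83 = 11;  t_84 = 0;  t_85 = 2;  t_86 = 7
  t_87 = 2;  t_88 = 1;  t_89 = 9;  t_90 = 6;  t_91 = 4;  t_92 = 2
  t_93 = 2;  t_94 = 2;  t_95 = 11;  t_96 = 2;  t_97 = 6;  t_98 = 12
  t_99 = 6;  t_100 = 8;  t_101 = 4;  t_102 = 5;  t_103 = 3;  t_104 = 8
  t_105 = 9;  t_106 = 7;  t_107 = 4;  t_108 = 0;  t_109 = 6;  t_110 = 2
  t_111 = 12;  t_112 = 9;  t_113 = 10;  t_114 = 9;  t_115 = 2;  t_116 = 0
  t_117 = 1;  t_118 = 3;  t_119 = 8;  t_120 = 1;  t_121 = 2;  t_122 = 12
  t_123 = 12;  t_124 = 7;  t_125 = 6;  t_126 = 4;  t_127 = 11;  t_128 = 6
  t_129 = 6;  t_130 = 4;  t_131 = 9;  t_132 = 8;  t_133 = 8;  t_134 = 7
  t_135 = 6;  t_136 = 9;  t_137 = 6;  t_138 = 1;  t_139 = 5;  t_140 = 5
  t_141 = 0;  t_142 = 0;  t_143 = 10;  t_144 = 3;  t_145 = 3;  t_146 = 11
  t_147 = 2;  t_148 = 8;  t_149 = 10;  t_150 = 4;  t_151 = 5;  t_152 = 7
  t_153 = 4;  t_154 = 5;  t_155 = 1;  t_156 = 10;  t_157 = 11;  t_158 = 10
  t_159 = 1;  t_160 = 1;  t_161 = 4;  t_162 = 9;  t_163 = 11;  t_164 = 5
  t_165 = 4;  t_166 = 8;  t_167 = 7;  t_168 = 11;  t_169 = 4;  t_170 = 1
  t_171 = 0;  t_172 = 6;  t_173 = 9;  t_174 = 5;  t_175 = 2;  t_176 = 6
  t_177 = 0;  t_178 = 5;  t_179 = 7;  t_180 = 9;  t_181 = 0;  t_182 = 9
  t_183 = 9;  t_184 = 12;  t_185 = 1;  t_186 = 6;  t_187 = 3;  t_188 = 0
  t_189 = 6;  t_190 = 0;  t_191 = 1;  t_192 = 11;  t_193 = 0;  t_194 = 6
  t_195 = 3;  t_196 = 11;  t_197 = 8;  t_198 = 2;  t_199 = 4;  t_200 = 8
  t_201 = 1;  t_202 = 4;  t_203 = 10;  t_204 = 10;  t_205 = 4;  t_206 = 9
  t_207 = 3;  t_208 = 0;  t_209 = 12;  t_210 = 7;  t_211 = 8;  t_212 = 2
  t_213 = 9;  t_214 = 3;  t_215 = 9;  t_216 = 3;  t_217 = 11;  t_218 = 1
  t_219 = 9;  t_220 = 11;  t_221 = 12;  t_222 = 10;  t_223 = 1;  t_224 = 3
  t_225 = 2;  t_226 = 7;  t_227 = 8;  t_228 = 8;  t_229 = 3;  t_230 = 10
  t_231 = 0;  t_232 = 12;  t_233 = 8;  t_234 = 7;  t_235 = 1;  t_236 = 1
  t_237 = 11;  t_238 = 2;  t_239 = 4;  t_240 = 1;  t_241 = 8;  t_242 = 11
  t_243 = 1;  t_244 = 6;  t_245 = 1;  t_246 = 2;  t_247 = 8;  t_248 = 3
  t_249 = 11;  t_250 = 12;  t_251 = 11;  t_252 = 0;  t_253 = 2;  t_254 = 7
  t_255 = 2;  t_256 = 1;  t_257 = 9;  t_258 = 6;  t_259 = 4;  t_260 = 2
  t_261 = 2;  t_262 = 2;  t_263 = 11;  t_264 = 2;  t_265 = 6;  t_266 = 12
  t_267 = 6;  t_268 = 8;  t_269 = 4;  t_270 = 5;  t_271 = 3;  t_272 = 8
  t_273 = 9;  t_274 = 7;  t_275 = 4;  t_276 = 0;  t_277 = 6;  t_278 = 2
  t_279 = 12;  t_280 = 9;  t_281 = 10;  t_282 = 9;  t_283 = 2;  t_284 = 0
  t_285 = 1;  t_286 = 3;  t_287 = 8;  t_288 = 1;  t_289 = 2;  t_290 = 12
  t_291 = 12;  t_292 = 7;  t_293 = 6
t_294 = 12·6 + 11·7 + 2·12 = 4
t_295 = 12·4 + 11·6 + 2·7 = 11

11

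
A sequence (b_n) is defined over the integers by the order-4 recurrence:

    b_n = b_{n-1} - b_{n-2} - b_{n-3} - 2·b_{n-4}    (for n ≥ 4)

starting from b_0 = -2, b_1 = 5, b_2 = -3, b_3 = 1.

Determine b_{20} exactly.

b_4 = 1·1 + -1·-3 + -1·5 + -2·-2 = 3
b_5 = 1·3 + -1·1 + -1·-3 + -2·5 = -5
b_6 = 1·-5 + -1·3 + -1·1 + -2·-3 = -3
b_7 = 1·-3 + -1·-5 + -1·3 + -2·1 = -3
b_8 = 1·-3 + -1·-3 + -1·-5 + -2·3 = -1
b_9 = 1·-1 + -1·-3 + -1·-3 + -2·-5 = 15
b_10 = 1·15 + -1·-1 + -1·-3 + -2·-3 = 25
b_11 = 1·25 + -1·15 + -1·-1 + -2·-3 = 17
b_12 = 1·17 + -1·25 + -1·15 + -2·-1 = -21
b_13 = 1·-21 + -1·17 + -1·25 + -2·15 = -93
b_14 = 1·-93 + -1·-21 + -1·17 + -2·25 = -139
b_15 = 1·-139 + -1·-93 + -1·-21 + -2·17 = -59
b_16 = 1·-59 + -1·-139 + -1·-93 + -2·-21 = 215
b_17 = 1·215 + -1·-59 + -1·-139 + -2·-93 = 599
b_18 = 1·599 + -1·215 + -1·-59 + -2·-139 = 721
b_19 = 1·721 + -1·599 + -1·215 + -2·-59 = 25
b_20 = 1·25 + -1·721 + -1·599 + -2·215 = -1725

-1725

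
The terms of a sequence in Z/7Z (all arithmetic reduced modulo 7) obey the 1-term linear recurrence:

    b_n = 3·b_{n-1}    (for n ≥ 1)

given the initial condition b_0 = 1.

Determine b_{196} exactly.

4

b_1 = 3·1 = 3
b_2 = 3·3 = 2
b_3 = 3·2 = 6
b_4 = 3·6 = 4
b_5 = 3·4 = 5
b_6 = 3·5 = 1
(b_6) = (1) = (b_0), so the sequence has period 6.
196 ≡ 4 (mod 6), hence b_196 = b_4 = 4.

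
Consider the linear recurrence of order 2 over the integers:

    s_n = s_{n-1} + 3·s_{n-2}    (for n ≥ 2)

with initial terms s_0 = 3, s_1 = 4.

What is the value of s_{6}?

331

s_2 = 1·4 + 3·3 = 13
s_3 = 1·13 + 3·4 = 25
s_4 = 1·25 + 3·13 = 64
s_5 = 1·64 + 3·25 = 139
s_6 = 1·139 + 3·64 = 331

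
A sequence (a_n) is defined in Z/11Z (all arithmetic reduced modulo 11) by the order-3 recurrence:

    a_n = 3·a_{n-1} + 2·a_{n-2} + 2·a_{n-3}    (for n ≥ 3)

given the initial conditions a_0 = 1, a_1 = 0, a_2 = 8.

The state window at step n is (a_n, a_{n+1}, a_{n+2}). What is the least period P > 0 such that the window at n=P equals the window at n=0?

n=0: window = (1, 0, 8)
n=1: window = (0, 8, 4)
n=2: window = (8, 4, 6)
n=3: window = (4, 6, 9)
n=4: window = (6, 9, 3)
n=5: window = (9, 3, 6)
n=6: window = (3, 6, 9)
n=7: window = (6, 9, 1)
n=8: window = (9, 1, 0)
n=9: window = (1, 0, 9)
n=10: window = (0, 9, 7)
n=11: window = (9, 7, 6)
n=12: window = (7, 6, 6)
n=13: window = (6, 6, 0)
n=14: window = (6, 0, 2)
n=15: window = (0, 2, 7)
n=16: window = (2, 7, 3)
n=17: window = (7, 3, 5)
n=18: window = (3, 5, 2)
n=19: window = (5, 2, 0)
n=20: window = (2, 0, 3)
n=21: window = (0, 3, 2)
n=22: window = (3, 2, 1)
n=23: window = (2, 1, 2)
n=24: window = (1, 2, 1)
n=25: window = (2, 1, 9)
n=26: window = (1, 9, 0)
n=27: window = (9, 0, 9)
n=28: window = (0, 9, 1)
n=29: window = (9, 1, 10)
n=30: window = (1, 10, 6)
n=31: window = (10, 6, 7)
n=32: window = (6, 7, 9)
n=33: window = (7, 9, 9)
n=34: window = (9, 9, 4)
n=35: window = (9, 4, 4)
n=36: window = (4, 4, 5)
n=37: window = (4, 5, 9)
n=38: window = (5, 9, 1)
n=39: window = (9, 1, 9)
n=40: window = (1, 9, 3)
…
n=1328: window = (1, 3, 1)
n=1329: window = (3, 1, 0)
n=1330: window = (1, 0, 8)
window at n=1330 equals window at n=0 → period = 1330

1330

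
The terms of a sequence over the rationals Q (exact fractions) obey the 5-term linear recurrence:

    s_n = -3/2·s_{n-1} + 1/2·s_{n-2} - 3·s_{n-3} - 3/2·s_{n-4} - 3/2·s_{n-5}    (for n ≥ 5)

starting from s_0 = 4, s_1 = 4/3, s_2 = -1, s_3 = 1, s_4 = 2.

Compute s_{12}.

s_5 = -3/2·2 + 1/2·1 + -3·-1 + -3/2·4/3 + -3/2·4 = -15/2
s_6 = -3/2·-15/2 + 1/2·2 + -3·1 + -3/2·-1 + -3/2·4/3 = 35/4
s_7 = -3/2·35/4 + 1/2·-15/2 + -3·2 + -3/2·1 + -3/2·-1 = -183/8
s_8 = -3/2·-183/8 + 1/2·35/4 + -3·-15/2 + -3/2·2 + -3/2·1 = 907/16
s_9 = -3/2·907/16 + 1/2·-183/8 + -3·35/4 + -3/2·-15/2 + -3/2·2 = -3663/32
s_10 = -3/2·-3663/32 + 1/2·907/16 + -3·-183/8 + -3/2·35/4 + -3/2·-15/2 = 17075/64
s_11 = -3/2·17075/64 + 1/2·-3663/32 + -3·907/16 + -3/2·-183/8 + -3/2·35/4 = -77607/128
s_12 = -3/2·-77607/128 + 1/2·17075/64 + -3·-3663/32 + -3/2·907/16 + -3/2·-183/8 = 341899/256

341899/256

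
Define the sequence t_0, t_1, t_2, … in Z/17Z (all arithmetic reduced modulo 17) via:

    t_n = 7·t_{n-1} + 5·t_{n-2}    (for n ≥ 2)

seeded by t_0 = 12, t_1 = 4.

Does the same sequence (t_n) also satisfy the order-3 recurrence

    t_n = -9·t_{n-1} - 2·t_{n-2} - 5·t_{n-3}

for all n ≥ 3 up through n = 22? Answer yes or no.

yes

Terms t_0..t_22: 12, 4, 3, 7, 13, 7, 12, 0, 9, 12, 10, 11, 8, 9, 1, 1, 12, 4, 3, 7, 13, 7, 12
n=3: candidate gives 7, actual t_3 = 7 ✓
n=4: candidate gives 13, actual t_4 = 13 ✓
n=5: candidate gives 7, actual t_5 = 7 ✓
n=6: candidate gives 12, actual t_6 = 12 ✓
n=7: candidate gives 0, actual t_7 = 0 ✓
n=8: candidate gives 9, actual t_8 = 9 ✓
n=9: candidate gives 12, actual t_9 = 12 ✓
n=10: candidate gives 10, actual t_10 = 10 ✓
n=11: candidate gives 11, actual t_11 = 11 ✓
n=12: candidate gives 8, actual t_12 = 8 ✓
n=13: candidate gives 9, actual t_13 = 9 ✓
n=14: candidate gives 1, actual t_14 = 1 ✓
n=15: candidate gives 1, actual t_15 = 1 ✓
n=16: candidate gives 12, actual t_16 = 12 ✓
n=17: candidate gives 4, actual t_17 = 4 ✓
n=18: candidate gives 3, actual t_18 = 3 ✓
n=19: candidate gives 7, actual t_19 = 7 ✓
n=20: candidate gives 13, actual t_20 = 13 ✓
n=21: candidate gives 7, actual t_21 = 7 ✓
n=22: candidate gives 12, actual t_22 = 12 ✓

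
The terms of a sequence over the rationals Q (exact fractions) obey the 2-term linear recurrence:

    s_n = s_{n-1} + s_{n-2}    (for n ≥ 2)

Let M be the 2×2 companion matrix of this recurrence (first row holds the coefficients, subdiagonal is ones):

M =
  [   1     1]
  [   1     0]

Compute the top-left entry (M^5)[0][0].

(M^5)[0][0] is the top entry after applying M 5 times to the unit state (1, 0). Equivalently it is h_{6} for the auxiliary sequence (h_n) obeying the same recurrence with h_1 = 1 and h_i = 0 for 0 ≤ i < 1:
h_2 = 1·1 + 1·0 = 1
h_3 = 1·1 + 1·1 = 2
h_4 = 1·2 + 1·1 = 3
h_5 = 1·3 + 1·2 = 5
h_6 = 1·5 + 1·3 = 8

8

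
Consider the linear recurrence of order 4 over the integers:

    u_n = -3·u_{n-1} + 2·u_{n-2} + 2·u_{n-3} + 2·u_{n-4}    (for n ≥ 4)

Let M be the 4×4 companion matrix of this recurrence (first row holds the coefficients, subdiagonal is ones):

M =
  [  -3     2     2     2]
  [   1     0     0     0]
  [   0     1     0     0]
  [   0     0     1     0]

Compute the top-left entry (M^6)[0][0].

(M^6)[0][0] is the top entry after applying M 6 times to the unit state (1, 0, 0, 0). Equivalently it is h_{9} for the auxiliary sequence (h_n) obeying the same recurrence with h_3 = 1 and h_i = 0 for 0 ≤ i < 3:
h_4 = -3·1 + 2·0 + 2·0 + 2·0 = -3
h_5 = -3·-3 + 2·1 + 2·0 + 2·0 = 11
h_6 = -3·11 + 2·-3 + 2·1 + 2·0 = -37
h_7 = -3·-37 + 2·11 + 2·-3 + 2·1 = 129
h_8 = -3·129 + 2·-37 + 2·11 + 2·-3 = -445
h_9 = -3·-445 + 2·129 + 2·-37 + 2·11 = 1541

1541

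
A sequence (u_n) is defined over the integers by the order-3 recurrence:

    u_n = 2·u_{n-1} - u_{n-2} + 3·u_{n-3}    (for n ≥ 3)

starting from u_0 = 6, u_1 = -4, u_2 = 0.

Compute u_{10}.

u_3 = 2·0 + -1·-4 + 3·6 = 22
u_4 = 2·22 + -1·0 + 3·-4 = 32
u_5 = 2·32 + -1·22 + 3·0 = 42
u_6 = 2·42 + -1·32 + 3·22 = 118
u_7 = 2·118 + -1·42 + 3·32 = 290
u_8 = 2·290 + -1·118 + 3·42 = 588
u_9 = 2·588 + -1·290 + 3·118 = 1240
u_10 = 2·1240 + -1·588 + 3·290 = 2762

2762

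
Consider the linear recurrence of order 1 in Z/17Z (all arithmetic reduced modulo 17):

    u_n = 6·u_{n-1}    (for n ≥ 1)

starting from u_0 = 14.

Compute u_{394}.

6

u_1 = 6·14 = 16
u_2 = 6·16 = 11
u_3 = 6·11 = 15
u_4 = 6·15 = 5
u_5 = 6·5 = 13
u_6 = 6·13 = 10
u_7 = 6·10 = 9
u_8 = 6·9 = 3
u_9 = 6·3 = 1
u_10 = 6·1 = 6
u_11 = 6·6 = 2
u_12 = 6·2 = 12
u_13 = 6·12 = 4
u_14 = 6·4 = 7
u_15 = 6·7 = 8
u_16 = 6·8 = 14
(u_16) = (14) = (u_0), so the sequence has period 16.
394 ≡ 10 (mod 16), hence u_394 = u_10 = 6.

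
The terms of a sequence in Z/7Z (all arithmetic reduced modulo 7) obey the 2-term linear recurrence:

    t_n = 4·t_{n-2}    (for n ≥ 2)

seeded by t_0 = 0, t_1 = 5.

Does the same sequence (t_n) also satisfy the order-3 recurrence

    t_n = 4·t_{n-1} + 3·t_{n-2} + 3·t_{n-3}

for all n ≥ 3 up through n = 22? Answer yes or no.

no

Terms t_0..t_22: 0, 5, 0, 6, 0, 3, 0, 5, 0, 6, 0, 3, 0, 5, 0, 6, 0, 3, 0, 5, 0, 6, 0
n=3: candidate gives 1, actual t_3 = 6 ✗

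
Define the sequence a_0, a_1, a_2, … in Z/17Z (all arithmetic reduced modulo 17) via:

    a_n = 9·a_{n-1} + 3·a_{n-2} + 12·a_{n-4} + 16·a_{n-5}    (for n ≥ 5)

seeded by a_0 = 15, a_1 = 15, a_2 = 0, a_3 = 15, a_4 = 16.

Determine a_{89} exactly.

11

a_5 = 9·16 + 3·15 + 0·0 + 12·15 + 16·15 = 14
a_6 = 9·14 + 3·16 + 0·15 + 12·0 + 16·15 = 6
a_7 = 9·6 + 3·14 + 0·16 + 12·15 + 16·0 = 4
a_8 = 9·4 + 3·6 + 0·14 + 12·16 + 16·15 = 10
a_9 = 9·10 + 3·4 + 0·6 + 12·14 + 16·16 = 16
a_10 = 9·16 + 3·10 + 0·4 + 12·6 + 16·14 = 11
a_11 = 9·11 + 3·16 + 0·10 + 12·4 + 16·6 = 2
a_12 = 9·2 + 3·11 + 0·16 + 12·10 + 16·4 = 14
a_13 = 9·14 + 3·2 + 0·11 + 12·16 + 16·10 = 8
a_14 = 9·8 + 3·14 + 0·2 + 12·11 + 16·16 = 9
a_15 = 9·9 + 3·8 + 0·14 + 12·2 + 16·11 = 16
a_16 = 9·16 + 3·9 + 0·8 + 12·14 + 16·2 = 14
a_17 = 9·14 + 3·16 + 0·9 + 12·8 + 16·14 = 1
a_18 = 9·1 + 3·14 + 0·16 + 12·9 + 16·8 = 15
a_19 = 9·15 + 3·1 + 0·14 + 12·16 + 16·9 = 15
a_20 = 9·15 + 3·15 + 0·1 + 12·14 + 16·16 = 9
a_21 = 9·9 + 3·15 + 0·15 + 12·1 + 16·14 = 5
a_22 = 9·5 + 3·9 + 0·15 + 12·15 + 16·1 = 13
a_23 = 9·13 + 3·5 + 0·9 + 12·15 + 16·15 = 8
a_24 = 9·8 + 3·13 + 0·5 + 12·9 + 16·15 = 0
a_25 = 9·0 + 3·8 + 0·13 + 12·5 + 16·9 = 7
a_26 = 9·7 + 3·0 + 0·8 + 12·13 + 16·5 = 10
a_27 = 9·10 + 3·7 + 0·0 + 12·8 + 16·13 = 7
a_28 = 9·7 + 3·10 + 0·7 + 12·0 + 16·8 = 0
a_29 = 9·0 + 3·7 + 0·10 + 12·7 + 16·0 = 3
a_30 = 9·3 + 3·0 + 0·7 + 12·10 + 16·7 = 4
a_31 = 9·4 + 3·3 + 0·0 + 12·7 + 16·10 = 0
a_32 = 9·0 + 3·4 + 0·3 + 12·0 + 16·7 = 5
a_33 = 9·5 + 3·0 + 0·4 + 12·3 + 16·0 = 13
a_34 = 9·13 + 3·5 + 0·0 + 12·4 + 16·3 = 7
a_35 = 9·7 + 3·13 + 0·5 + 12·0 + 16·4 = 13
a_36 = 9·13 + 3·7 + 0·13 + 12·5 + 16·0 = 11
a_37 = 9·11 + 3·13 + 0·7 + 12·13 + 16·5 = 0
a_38 = 9·0 + 3·11 + 0·13 + 12·7 + 16·13 = 2
a_39 = 9·2 + 3·0 + 0·11 + 12·13 + 16·7 = 14
a_40 = 9·14 + 3·2 + 0·0 + 12·11 + 16·13 = 13
a_41 = 9·13 + 3·14 + 0·2 + 12·0 + 16·11 = 12
a_42 = 9·12 + 3·13 + 0·14 + 12·2 + 16·0 = 1
a_43 = 9·1 + 3·12 + 0·13 + 12·14 + 16·2 = 7
a_44 = 9·7 + 3·1 + 0·12 + 12·13 + 16·14 = 4
a_45 = 9·4 + 3·7 + 0·1 + 12·12 + 16·13 = 1
a_46 = 9·1 + 3·4 + 0·7 + 12·1 + 16·12 = 4
a_47 = 9·4 + 3·1 + 0·4 + 12·7 + 16·1 = 3
a_48 = 9·3 + 3·4 + 0·1 + 12·4 + 16·7 = 12
a_49 = 9·12 + 3·3 + 0·4 + 12·1 + 16·4 = 6
a_50 = 9·6 + 3·12 + 0·3 + 12·4 + 16·1 = 1
a_51 = 9·1 + 3·6 + 0·12 + 12·3 + 16·4 = 8
a_52 = 9·8 + 3·1 + 0·6 + 12·12 + 16·3 = 12
a_53 = 9·12 + 3·8 + 0·1 + 12·6 + 16·12 = 5
a_54 = 9·5 + 3·12 + 0·8 + 12·1 + 16·6 = 2
a_55 = 9·2 + 3·5 + 0·12 + 12·8 + 16·1 = 9
a_56 = 9·9 + 3·2 + 0·5 + 12·12 + 16·8 = 2
a_57 = 9·2 + 3·9 + 0·2 + 12·5 + 16·12 = 8
a_58 = 9·8 + 3·2 + 0·9 + 12·2 + 16·5 = 12
a_59 = 9·12 + 3·8 + 0·2 + 12·9 + 16·2 = 0
a_60 = 9·0 + 3·12 + 0·8 + 12·2 + 16·9 = 0
a_61 = 9·0 + 3·0 + 0·12 + 12·8 + 16·2 = 9
a_62 = 9·9 + 3·0 + 0·0 + 12·12 + 16·8 = 13
a_63 = 9·13 + 3·9 + 0·0 + 12·0 + 16·12 = 13
a_64 = 9·13 + 3·13 + 0·9 + 12·0 + 16·0 = 3
a_65 = 9·3 + 3·13 + 0·13 + 12·9 + 16·0 = 4
a_66 = 9·4 + 3·3 + 0·13 + 12·13 + 16·9 = 5
a_67 = 9·5 + 3·4 + 0·3 + 12·13 + 16·13 = 13
a_68 = 9·13 + 3·5 + 0·4 + 12·3 + 16·13 = 2
a_69 = 9·2 + 3·13 + 0·5 + 12·4 + 16·3 = 0
a_70 = 9·0 + 3·2 + 0·13 + 12·5 + 16·4 = 11
a_71 = 9·11 + 3·0 + 0·2 + 12·13 + 16·5 = 12
a_72 = 9·12 + 3·11 + 0·0 + 12·2 + 16·13 = 16
a_73 = 9·16 + 3·12 + 0·11 + 12·0 + 16·2 = 8
a_74 = 9·8 + 3·16 + 0·12 + 12·11 + 16·0 = 14
a_75 = 9·14 + 3·8 + 0·16 + 12·12 + 16·11 = 11
a_76 = 9·11 + 3·14 + 0·8 + 12·16 + 16·12 = 15
a_77 = 9·15 + 3·11 + 0·14 + 12·8 + 16·16 = 10
a_78 = 9·10 + 3·15 + 0·11 + 12·14 + 16·8 = 6
a_79 = 9·6 + 3·10 + 0·15 + 12·11 + 16·14 = 15
a_80 = 9·15 + 3·6 + 0·10 + 12·15 + 16·11 = 16
a_81 = 9·16 + 3·15 + 0·6 + 12·10 + 16·15 = 5
a_82 = 9·5 + 3·16 + 0·15 + 12·6 + 16·10 = 2
a_83 = 9·2 + 3·5 + 0·16 + 12·15 + 16·6 = 3
a_84 = 9·3 + 3·2 + 0·5 + 12·16 + 16·15 = 6
a_85 = 9·6 + 3·3 + 0·2 + 12·5 + 16·16 = 5
a_86 = 9·5 + 3·6 + 0·3 + 12·2 + 16·5 = 14
a_87 = 9·14 + 3·5 + 0·6 + 12·3 + 16·2 = 5
a_88 = 9·5 + 3·14 + 0·5 + 12·6 + 16·3 = 3
a_89 = 9·3 + 3·5 + 0·14 + 12·5 + 16·6 = 11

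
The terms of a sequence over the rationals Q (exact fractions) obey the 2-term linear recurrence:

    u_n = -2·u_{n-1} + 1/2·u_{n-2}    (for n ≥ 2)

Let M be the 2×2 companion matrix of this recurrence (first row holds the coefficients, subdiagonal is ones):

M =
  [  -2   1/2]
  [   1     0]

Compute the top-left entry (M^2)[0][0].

(M^2)[0][0] is the top entry after applying M 2 times to the unit state (1, 0). Equivalently it is h_{3} for the auxiliary sequence (h_n) obeying the same recurrence with h_1 = 1 and h_i = 0 for 0 ≤ i < 1:
h_2 = -2·1 + 1/2·0 = -2
h_3 = -2·-2 + 1/2·1 = 9/2

9/2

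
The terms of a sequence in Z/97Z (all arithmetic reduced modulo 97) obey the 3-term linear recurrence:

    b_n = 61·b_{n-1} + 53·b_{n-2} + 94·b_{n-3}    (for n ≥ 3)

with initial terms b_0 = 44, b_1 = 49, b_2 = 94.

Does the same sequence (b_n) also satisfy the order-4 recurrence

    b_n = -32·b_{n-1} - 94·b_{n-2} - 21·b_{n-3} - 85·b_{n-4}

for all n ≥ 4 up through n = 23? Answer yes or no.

Terms b_0..b_23: 44, 49, 94, 51, 89, 90, 63, 4, 15, 65, 92, 88, 58, 69, 35, 89, 93, 3, 92, 60, 88, 27, 20, 59
n=4: candidate gives 89, actual b_4 = 89 ✓
n=5: candidate gives 90, actual b_5 = 90 ✓
n=6: candidate gives 63, actual b_6 = 63 ✓
n=7: candidate gives 4, actual b_7 = 4 ✓
n=8: candidate gives 15, actual b_8 = 15 ✓
n=9: candidate gives 65, actual b_9 = 65 ✓
n=10: candidate gives 92, actual b_10 = 92 ✓
n=11: candidate gives 88, actual b_11 = 88 ✓
n=12: candidate gives 58, actual b_12 = 58 ✓
n=13: candidate gives 69, actual b_13 = 69 ✓
n=14: candidate gives 35, actual b_14 = 35 ✓
n=15: candidate gives 89, actual b_15 = 89 ✓
n=16: candidate gives 93, actual b_16 = 93 ✓
n=17: candidate gives 3, actual b_17 = 3 ✓
n=18: candidate gives 92, actual b_18 = 92 ✓
n=19: candidate gives 60, actual b_19 = 60 ✓
n=20: candidate gives 88, actual b_20 = 88 ✓
n=21: candidate gives 27, actual b_21 = 27 ✓
n=22: candidate gives 20, actual b_22 = 20 ✓
n=23: candidate gives 59, actual b_23 = 59 ✓

yes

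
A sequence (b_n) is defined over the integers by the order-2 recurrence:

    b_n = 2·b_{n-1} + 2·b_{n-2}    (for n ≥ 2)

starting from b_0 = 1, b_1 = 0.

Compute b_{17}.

5562368

b_2 = 2·0 + 2·1 = 2
b_3 = 2·2 + 2·0 = 4
b_4 = 2·4 + 2·2 = 12
b_5 = 2·12 + 2·4 = 32
b_6 = 2·32 + 2·12 = 88
b_7 = 2·88 + 2·32 = 240
b_8 = 2·240 + 2·88 = 656
b_9 = 2·656 + 2·240 = 1792
b_10 = 2·1792 + 2·656 = 4896
b_11 = 2·4896 + 2·1792 = 13376
b_12 = 2·13376 + 2·4896 = 36544
b_13 = 2·36544 + 2·13376 = 99840
b_14 = 2·99840 + 2·36544 = 272768
b_15 = 2·272768 + 2·99840 = 745216
b_16 = 2·745216 + 2·272768 = 2035968
b_17 = 2·2035968 + 2·745216 = 5562368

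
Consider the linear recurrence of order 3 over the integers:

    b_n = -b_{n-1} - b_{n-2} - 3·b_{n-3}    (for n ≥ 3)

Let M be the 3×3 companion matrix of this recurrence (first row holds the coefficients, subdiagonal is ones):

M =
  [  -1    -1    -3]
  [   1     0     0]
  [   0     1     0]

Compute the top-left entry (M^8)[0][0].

(M^8)[0][0] is the top entry after applying M 8 times to the unit state (1, 0, 0). Equivalently it is h_{10} for the auxiliary sequence (h_n) obeying the same recurrence with h_2 = 1 and h_i = 0 for 0 ≤ i < 2:
h_3 = -1·1 + -1·0 + -3·0 = -1
h_4 = -1·-1 + -1·1 + -3·0 = 0
h_5 = -1·0 + -1·-1 + -3·1 = -2
h_6 = -1·-2 + -1·0 + -3·-1 = 5
h_7 = -1·5 + -1·-2 + -3·0 = -3
h_8 = -1·-3 + -1·5 + -3·-2 = 4
h_9 = -1·4 + -1·-3 + -3·5 = -16
h_10 = -1·-16 + -1·4 + -3·-3 = 21

21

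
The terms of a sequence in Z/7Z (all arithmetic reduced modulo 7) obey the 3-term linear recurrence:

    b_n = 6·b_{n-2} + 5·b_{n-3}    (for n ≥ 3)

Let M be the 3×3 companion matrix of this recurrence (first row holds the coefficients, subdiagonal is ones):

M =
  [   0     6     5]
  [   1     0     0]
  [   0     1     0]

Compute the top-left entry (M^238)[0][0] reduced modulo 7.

(M^238)[0][0] is the top entry after applying M 238 times to the unit state (1, 0, 0). Equivalently it is h_{240} for the auxiliary sequence (h_n) obeying the same recurrence with h_2 = 1 and h_i = 0 for 0 ≤ i < 2:
h_3 = 0·1 + 6·0 + 5·0 = 0
h_4 = 0·0 + 6·1 + 5·0 = 6
h_5 = 0·6 + 6·0 + 5·1 = 5
h_6 = 0·5 + 6·6 + 5·0 = 1
h_7 = 0·1 + 6·5 + 5·6 = 4
h_8 = 0·4 + 6·1 + 5·5 = 3
h_9 = 0·3 + 6·4 + 5·1 = 1
h_10 = 0·1 + 6·3 + 5·4 = 3
h_11 = 0·3 + 6·1 + 5·3 = 0
h_12 = 0·0 + 6·3 + 5·1 = 2
h_13 = 0·2 + 6·0 + 5·3 = 1
h_14 = 0·1 + 6·2 + 5·0 = 5
h_15 = 0·5 + 6·1 + 5·2 = 2
h_16 = 0·2 + 6·5 + 5·1 = 0
h_17 = 0·0 + 6·2 + 5·5 = 2
h_18 = 0·2 + 6·0 + 5·2 = 3
h_19 = 0·3 + 6·2 + 5·0 = 5
h_20 = 0·5 + 6·3 + 5·2 = 0
h_21 = 0·0 + 6·5 + 5·3 = 3
h_22 = 0·3 + 6·0 + 5·5 = 4
h_23 = 0·4 + 6·3 + 5·0 = 4
h_24 = 0·4 + 6·4 + 5·3 = 4
h_25 = 0·4 + 6·4 + 5·4 = 2
h_26 = 0·2 + 6·4 + 5·4 = 2
h_27 = 0·2 + 6·2 + 5·4 = 4
h_28 = 0·4 + 6·2 + 5·2 = 1
h_29 = 0·1 + 6·4 + 5·2 = 6
h_30 = 0·6 + 6·1 + 5·4 = 5
h_31 = 0·5 + 6·6 + 5·1 = 6
h_32 = 0·6 + 6·5 + 5·6 = 4
h_33 = 0·4 + 6·6 + 5·5 = 5
h_34 = 0·5 + 6·4 + 5·6 = 5
h_35 = 0·5 + 6·5 + 5·4 = 1
h_36 = 0·1 + 6·5 + 5·5 = 6
h_37 = 0·6 + 6·1 + 5·5 = 3
h_38 = 0·3 + 6·6 + 5·1 = 6
h_39 = 0·6 + 6·3 + 5·6 = 6
h_40 = 0·6 + 6·6 + 5·3 = 2
h_41 = 0·2 + 6·6 + 5·6 = 3
h_42 = 0·3 + 6·2 + 5·6 = 0
h_43 = 0·0 + 6·3 + 5·2 = 0
h_44 = 0·0 + 6·0 + 5·3 = 1
(h_42, h_43, h_44) = (0, 0, 1) = (h_0, h_1, h_2), so the sequence has period 42.
240 ≡ 30 (mod 42), hence h_240 = h_30 = 5.

5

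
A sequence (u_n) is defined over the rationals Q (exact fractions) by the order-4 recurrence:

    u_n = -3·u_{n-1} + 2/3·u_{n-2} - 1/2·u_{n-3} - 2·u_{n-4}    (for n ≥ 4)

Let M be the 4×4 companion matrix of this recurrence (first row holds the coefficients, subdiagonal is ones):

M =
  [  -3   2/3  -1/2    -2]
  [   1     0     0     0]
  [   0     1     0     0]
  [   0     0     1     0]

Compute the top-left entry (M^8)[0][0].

(M^8)[0][0] is the top entry after applying M 8 times to the unit state (1, 0, 0, 0). Equivalently it is h_{11} for the auxiliary sequence (h_n) obeying the same recurrence with h_3 = 1 and h_i = 0 for 0 ≤ i < 3:
h_4 = -3·1 + 2/3·0 + -1/2·0 + -2·0 = -3
h_5 = -3·-3 + 2/3·1 + -1/2·0 + -2·0 = 29/3
h_6 = -3·29/3 + 2/3·-3 + -1/2·1 + -2·0 = -63/2
h_7 = -3·-63/2 + 2/3·29/3 + -1/2·-3 + -2·1 = 904/9
h_8 = -3·904/9 + 2/3·-63/2 + -1/2·29/3 + -2·-3 = -1927/6
h_9 = -3·-1927/6 + 2/3·904/9 + -1/2·-63/2 + -2·29/3 = 110903/108
h_10 = -3·110903/108 + 2/3·-1927/6 + -1/2·904/9 + -2·-63/2 = -118151/36
h_11 = -3·-118151/36 + 2/3·110903/108 + -1/2·-1927/6 + -2·904/9 = 849706/81

849706/81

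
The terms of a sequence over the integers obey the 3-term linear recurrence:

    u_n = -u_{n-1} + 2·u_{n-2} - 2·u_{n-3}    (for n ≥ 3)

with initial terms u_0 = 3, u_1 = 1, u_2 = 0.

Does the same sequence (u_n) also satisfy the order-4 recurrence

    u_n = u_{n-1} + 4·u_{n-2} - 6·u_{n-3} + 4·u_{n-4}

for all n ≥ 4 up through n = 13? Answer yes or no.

yes

Terms u_0..u_13: 3, 1, 0, -4, 2, -10, 22, -46, 110, -246, 558, -1270, 2878, -6534
n=4: candidate gives 2, actual u_4 = 2 ✓
n=5: candidate gives -10, actual u_5 = -10 ✓
n=6: candidate gives 22, actual u_6 = 22 ✓
n=7: candidate gives -46, actual u_7 = -46 ✓
n=8: candidate gives 110, actual u_8 = 110 ✓
n=9: candidate gives -246, actual u_9 = -246 ✓
n=10: candidate gives 558, actual u_10 = 558 ✓
n=11: candidate gives -1270, actual u_11 = -1270 ✓
n=12: candidate gives 2878, actual u_12 = 2878 ✓
n=13: candidate gives -6534, actual u_13 = -6534 ✓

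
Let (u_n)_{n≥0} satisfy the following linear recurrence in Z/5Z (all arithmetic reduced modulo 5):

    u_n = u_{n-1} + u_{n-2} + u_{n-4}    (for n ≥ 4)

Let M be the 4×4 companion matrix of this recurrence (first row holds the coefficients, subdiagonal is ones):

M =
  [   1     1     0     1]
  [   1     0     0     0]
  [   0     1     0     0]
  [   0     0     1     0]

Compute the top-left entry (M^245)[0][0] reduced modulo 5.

(M^245)[0][0] is the top entry after applying M 245 times to the unit state (1, 0, 0, 0). Equivalently it is h_{248} for the auxiliary sequence (h_n) obeying the same recurrence with h_3 = 1 and h_i = 0 for 0 ≤ i < 3:
h_4 = 1·1 + 1·0 + 0·0 + 1·0 = 1
h_5 = 1·1 + 1·1 + 0·0 + 1·0 = 2
h_6 = 1·2 + 1·1 + 0·1 + 1·0 = 3
h_7 = 1·3 + 1·2 + 0·1 + 1·1 = 1
h_8 = 1·1 + 1·3 + 0·2 + 1·1 = 0
h_9 = 1·0 + 1·1 + 0·3 + 1·2 = 3
h_10 = 1·3 + 1·0 + 0·1 + 1·3 = 1
h_11 = 1·1 + 1·3 + 0·0 + 1·1 = 0
h_12 = 1·0 + 1·1 + 0·3 + 1·0 = 1
h_13 = 1·1 + 1·0 + 0·1 + 1·3 = 4
h_14 = 1·4 + 1·1 + 0·0 + 1·1 = 1
h_15 = 1·1 + 1·4 + 0·1 + 1·0 = 0
h_16 = 1·0 + 1·1 + 0·4 + 1·1 = 2
h_17 = 1·2 + 1·0 + 0·1 + 1·4 = 1
h_18 = 1·1 + 1·2 + 0·0 + 1·1 = 4
h_19 = 1·4 + 1·1 + 0·2 + 1·0 = 0
h_20 = 1·0 + 1·4 + 0·1 + 1·2 = 1
h_21 = 1·1 + 1·0 + 0·4 + 1·1 = 2
h_22 = 1·2 + 1·1 + 0·0 + 1·4 = 2
h_23 = 1·2 + 1·2 + 0·1 + 1·0 = 4
h_24 = 1·4 + 1·2 + 0·2 + 1·1 = 2
h_25 = 1·2 + 1·4 + 0·2 + 1·2 = 3
h_26 = 1·3 + 1·2 + 0·4 + 1·2 = 2
h_27 = 1·2 + 1·3 + 0·2 + 1·4 = 4
h_28 = 1·4 + 1·2 + 0·3 + 1·2 = 3
h_29 = 1·3 + 1·4 + 0·2 + 1·3 = 0
h_30 = 1·0 + 1·3 + 0·4 + 1·2 = 0
h_31 = 1·0 + 1·0 + 0·3 + 1·4 = 4
h_32 = 1·4 + 1·0 + 0·0 + 1·3 = 2
h_33 = 1·2 + 1·4 + 0·0 + 1·0 = 1
h_34 = 1·1 + 1·2 + 0·4 + 1·0 = 3
h_35 = 1·3 + 1·1 + 0·2 + 1·4 = 3
h_36 = 1·3 + 1·3 + 0·1 + 1·2 = 3
h_37 = 1·3 + 1·3 + 0·3 + 1·1 = 2
h_38 = 1·2 + 1·3 + 0·3 + 1·3 = 3
h_39 = 1·3 + 1·2 + 0·3 + 1·3 = 3
h_40 = 1·3 + 1·3 + 0·2 + 1·3 = 4
h_41 = 1·4 + 1·3 + 0·3 + 1·2 = 4
h_42 = 1·4 + 1·4 + 0·3 + 1·3 = 1
h_43 = 1·1 + 1·4 + 0·4 + 1·3 = 3
h_44 = 1·3 + 1·1 + 0·4 + 1·4 = 3
h_45 = 1·3 + 1·3 + 0·1 + 1·4 = 0
h_46 = 1·0 + 1·3 + 0·3 + 1·1 = 4
h_47 = 1·4 + 1·0 + 0·3 + 1·3 = 2
h_48 = 1·2 + 1·4 + 0·0 + 1·3 = 4
h_49 = 1·4 + 1·2 + 0·4 + 1·0 = 1
h_50 = 1·1 + 1·4 + 0·2 + 1·4 = 4
h_51 = 1·4 + 1·1 + 0·4 + 1·2 = 2
h_52 = 1·2 + 1·4 + 0·1 + 1·4 = 0
h_53 = 1·0 + 1·2 + 0·4 + 1·1 = 3
h_54 = 1·3 + 1·0 + 0·2 + 1·4 = 2
h_55 = 1·2 + 1·3 + 0·0 + 1·2 = 2
h_56 = 1·2 + 1·2 + 0·3 + 1·0 = 4
h_57 = 1·4 + 1·2 + 0·2 + 1·3 = 4
h_58 = 1·4 + 1·4 + 0·2 + 1·2 = 0
h_59 = 1·0 + 1·4 + 0·4 + 1·2 = 1
h_60 = 1·1 + 1·0 + 0·4 + 1·4 = 0
h_61 = 1·0 + 1·1 + 0·0 + 1·4 = 0
h_62 = 1·0 + 1·0 + 0·1 + 1·0 = 0
h_63 = 1·0 + 1·0 + 0·0 + 1·1 = 1
(h_60, h_61, h_62, h_63) = (0, 0, 0, 1) = (h_0, h_1, h_2, h_3), so the sequence has period 60.
248 ≡ 8 (mod 60), hence h_248 = h_8 = 0.

0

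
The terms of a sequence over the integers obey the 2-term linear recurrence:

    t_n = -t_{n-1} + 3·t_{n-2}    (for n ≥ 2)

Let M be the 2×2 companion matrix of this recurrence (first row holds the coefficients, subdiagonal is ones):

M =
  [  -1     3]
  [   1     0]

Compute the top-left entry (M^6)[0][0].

97

(M^6)[0][0] is the top entry after applying M 6 times to the unit state (1, 0). Equivalently it is h_{7} for the auxiliary sequence (h_n) obeying the same recurrence with h_1 = 1 and h_i = 0 for 0 ≤ i < 1:
h_2 = -1·1 + 3·0 = -1
h_3 = -1·-1 + 3·1 = 4
h_4 = -1·4 + 3·-1 = -7
h_5 = -1·-7 + 3·4 = 19
h_6 = -1·19 + 3·-7 = -40
h_7 = -1·-40 + 3·19 = 97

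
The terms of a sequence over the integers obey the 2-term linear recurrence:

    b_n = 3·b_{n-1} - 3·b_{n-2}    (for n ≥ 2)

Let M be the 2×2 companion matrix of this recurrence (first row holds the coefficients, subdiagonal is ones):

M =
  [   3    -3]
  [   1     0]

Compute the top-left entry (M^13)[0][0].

(M^13)[0][0] is the top entry after applying M 13 times to the unit state (1, 0). Equivalently it is h_{14} for the auxiliary sequence (h_n) obeying the same recurrence with h_1 = 1 and h_i = 0 for 0 ≤ i < 1:
h_2 = 3·1 + -3·0 = 3
h_3 = 3·3 + -3·1 = 6
h_4 = 3·6 + -3·3 = 9
h_5 = 3·9 + -3·6 = 9
h_6 = 3·9 + -3·9 = 0
h_7 = 3·0 + -3·9 = -27
h_8 = 3·-27 + -3·0 = -81
h_9 = 3·-81 + -3·-27 = -162
h_10 = 3·-162 + -3·-81 = -243
h_11 = 3·-243 + -3·-162 = -243
h_12 = 3·-243 + -3·-243 = 0
h_13 = 3·0 + -3·-243 = 729
h_14 = 3·729 + -3·0 = 2187

2187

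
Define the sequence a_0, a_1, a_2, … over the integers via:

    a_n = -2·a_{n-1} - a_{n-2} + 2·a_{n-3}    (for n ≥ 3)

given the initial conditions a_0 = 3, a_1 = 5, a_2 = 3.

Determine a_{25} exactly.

-584383

a_3 = -2·3 + -1·5 + 2·3 = -5
a_4 = -2·-5 + -1·3 + 2·5 = 17
a_5 = -2·17 + -1·-5 + 2·3 = -23
a_6 = -2·-23 + -1·17 + 2·-5 = 19
a_7 = -2·19 + -1·-23 + 2·17 = 19
a_8 = -2·19 + -1·19 + 2·-23 = -103
a_9 = -2·-103 + -1·19 + 2·19 = 225
a_10 = -2·225 + -1·-103 + 2·19 = -309
a_11 = -2·-309 + -1·225 + 2·-103 = 187
a_12 = -2·187 + -1·-309 + 2·225 = 385
a_13 = -2·385 + -1·187 + 2·-309 = -1575
a_14 = -2·-1575 + -1·385 + 2·187 = 3139
a_15 = -2·3139 + -1·-1575 + 2·385 = -3933
a_16 = -2·-3933 + -1·3139 + 2·-1575 = 1577
a_17 = -2·1577 + -1·-3933 + 2·3139 = 7057
a_18 = -2·7057 + -1·1577 + 2·-3933 = -23557
a_19 = -2·-23557 + -1·7057 + 2·1577 = 43211
a_20 = -2·43211 + -1·-23557 + 2·7057 = -48751
a_21 = -2·-48751 + -1·43211 + 2·-23557 = 7177
a_22 = -2·7177 + -1·-48751 + 2·43211 = 120819
a_23 = -2·120819 + -1·7177 + 2·-48751 = -346317
a_24 = -2·-346317 + -1·120819 + 2·7177 = 586169
a_25 = -2·586169 + -1·-346317 + 2·120819 = -584383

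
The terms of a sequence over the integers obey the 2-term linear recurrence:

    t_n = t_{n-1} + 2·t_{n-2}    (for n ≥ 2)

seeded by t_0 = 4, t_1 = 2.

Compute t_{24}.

33554434

t_2 = 1·2 + 2·4 = 10
t_3 = 1·10 + 2·2 = 14
t_4 = 1·14 + 2·10 = 34
t_5 = 1·34 + 2·14 = 62
t_6 = 1·62 + 2·34 = 130
t_7 = 1·130 + 2·62 = 254
t_8 = 1·254 + 2·130 = 514
t_9 = 1·514 + 2·254 = 1022
t_10 = 1·1022 + 2·514 = 2050
t_11 = 1·2050 + 2·1022 = 4094
t_12 = 1·4094 + 2·2050 = 8194
t_13 = 1·8194 + 2·4094 = 16382
t_14 = 1·16382 + 2·8194 = 32770
t_15 = 1·32770 + 2·16382 = 65534
t_16 = 1·65534 + 2·32770 = 131074
t_17 = 1·131074 + 2·65534 = 262142
t_18 = 1·262142 + 2·131074 = 524290
t_19 = 1·524290 + 2·262142 = 1048574
t_20 = 1·1048574 + 2·524290 = 2097154
t_21 = 1·2097154 + 2·1048574 = 4194302
t_22 = 1·4194302 + 2·2097154 = 8388610
t_23 = 1·8388610 + 2·4194302 = 16777214
t_24 = 1·16777214 + 2·8388610 = 33554434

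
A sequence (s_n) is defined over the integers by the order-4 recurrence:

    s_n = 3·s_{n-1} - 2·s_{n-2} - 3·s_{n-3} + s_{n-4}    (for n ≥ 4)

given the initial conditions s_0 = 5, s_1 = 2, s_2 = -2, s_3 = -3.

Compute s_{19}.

s_4 = 3·-3 + -2·-2 + -3·2 + 1·5 = -6
s_5 = 3·-6 + -2·-3 + -3·-2 + 1·2 = -4
s_6 = 3·-4 + -2·-6 + -3·-3 + 1·-2 = 7
s_7 = 3·7 + -2·-4 + -3·-6 + 1·-3 = 44
s_8 = 3·44 + -2·7 + -3·-4 + 1·-6 = 124
s_9 = 3·124 + -2·44 + -3·7 + 1·-4 = 259
s_10 = 3·259 + -2·124 + -3·44 + 1·7 = 404
s_11 = 3·404 + -2·259 + -3·124 + 1·44 = 366
s_12 = 3·366 + -2·404 + -3·259 + 1·124 = -363
s_13 = 3·-363 + -2·366 + -3·404 + 1·259 = -2774
s_14 = 3·-2774 + -2·-363 + -3·366 + 1·404 = -8290
s_15 = 3·-8290 + -2·-2774 + -3·-363 + 1·366 = -17867
s_16 = 3·-17867 + -2·-8290 + -3·-2774 + 1·-363 = -29062
s_17 = 3·-29062 + -2·-17867 + -3·-8290 + 1·-2774 = -29356
s_18 = 3·-29356 + -2·-29062 + -3·-17867 + 1·-8290 = 15367
s_19 = 3·15367 + -2·-29356 + -3·-29062 + 1·-17867 = 174132

174132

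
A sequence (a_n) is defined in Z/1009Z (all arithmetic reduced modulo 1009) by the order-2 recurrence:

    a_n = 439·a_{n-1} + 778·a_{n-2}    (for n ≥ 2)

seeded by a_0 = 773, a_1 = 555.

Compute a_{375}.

258

a_2 = 439·555 + 778·773 = 506
a_3 = 439·506 + 778·555 = 92
a_4 = 439·92 + 778·506 = 186
a_5 = 439·186 + 778·92 = 871
a_6 = 439·871 + 778·186 = 379
a_7 = 439·379 + 778·871 = 495
Continuing the recurrence:
  a_8 = 604;  a_9 = 470;  a_10 = 212;  a_11 = 642;  a_12 = 796;  a_13 = 351
  a_14 = 483;  a_15 = 795;  a_16 = 317;  a_17 = 923;  a_18 = 9;  a_19 = 610
  a_20 = 344;  a_21 = 16;  a_22 = 208;  a_23 = 842;  a_24 = 728;  a_25 = 983
  a_26 = 20;  a_27 = 660;  a_28 = 582;  a_29 = 120;  a_30 = 976;  a_31 = 171
  a_32 = 963;  a_33 = 845;  a_34 = 179;  a_35 = 430;  a_36 = 107;  a_37 = 111
  a_38 = 805;  a_39 = 838;  a_40 = 307;  a_41 = 726;  a_42 = 592;  a_43 = 363
  a_44 = 407;  a_45 = 983;  a_46 = 514;  a_47 = 591;  a_48 = 464;  a_49 = 581
  a_50 = 561;  a_51 = 69;  a_52 = 591;  a_53 = 341;  a_54 = 61;  a_55 = 476
  a_56 = 136;  a_57 = 198;  a_58 = 11;  a_59 = 460;  a_60 = 626;  a_61 = 51
  a_62 = 881;  a_63 = 639;  a_64 = 326;  a_65 = 550;  a_66 = 668;  a_67 = 726
  a_68 = 948;  a_69 = 252;  a_70 = 612;  a_71 = 584;  a_72 = 987;  a_73 = 734
  a_74 = 392;  a_75 = 516;  a_76 = 766;  a_77 = 143;  a_78 = 857;  a_79 = 130
  a_80 = 363;  a_81 = 175;  a_82 = 35;  a_83 = 165;  a_84 = 783;  a_85 = 904
  a_86 = 57;  a_87 = 846;  a_88 = 32;  a_89 = 242;  a_90 = 973;  a_91 = 942
  a_92 = 92;  a_93 = 370;  a_94 = 927;  a_95 = 621;  a_96 = 969;  a_97 = 429
  a_98 = 816;  a_99 = 821;  a_100 = 393;  a_101 = 29;  a_102 = 650;  a_103 = 167
  a_104 = 856;  a_105 = 201;  a_106 = 484;  a_107 = 569;  a_108 = 763;  a_109 = 709
  a_110 = 801;  a_111 = 186;  a_112 = 550;  a_113 = 720;  a_114 = 347;  a_115 = 139
  a_116 = 35;  a_117 = 409;  a_118 = 945;  a_119 = 523;  a_120 = 203;  a_121 = 592
  a_122 = 96;  a_123 = 238;  a_124 = 577;  a_125 = 561;  a_126 = 993;  a_127 = 609
  a_128 = 635;  a_129 = 862;  a_130 = 672;  a_131 = 31;  a_132 = 646;  a_133 = 976
  a_134 = 754;  a_135 = 614;  a_136 = 526;  a_137 = 288;  a_138 = 890;  a_139 = 293
  a_140 = 730;  a_141 = 537;  a_142 = 519;  a_143 = 876;  a_144 = 317;  a_145 = 374
  a_146 = 149;  a_147 = 206;  a_148 = 520;  a_149 = 83;  a_150 = 64;  a_151 = 851
  a_152 = 610;  a_153 = 579;  a_154 = 263;  a_155 = 879;  a_156 = 230;  a_157 = 839
  a_158 = 383;  a_159 = 562;  a_160 = 841;  a_161 = 244;  a_162 = 628;  a_163 = 375
  a_164 = 386;  a_165 = 91;  a_166 = 224;  a_167 = 631;  a_168 = 258;  a_169 = 798
  a_170 = 132;  a_171 = 744;  a_172 = 487;  a_173 = 560;  a_174 = 155;  a_175 = 234
  a_176 = 327;  a_177 = 707;  a_178 = 748;  a_179 = 588;  a_180 = 588;  a_181 = 215
  a_182 = 935;  a_183 = 587;  a_184 = 339;  a_185 = 107;  a_186 = 952;  a_187 = 710
  a_188 = 968;  a_189 = 620;  a_190 = 140;  a_191 = 978;  a_192 = 465;  a_193 = 415
  a_194 = 104;  a_195 = 241;  a_196 = 46;  a_197 = 847;  a_198 = 994;  a_199 = 567
  a_200 = 128;  a_201 = 890;  a_202 = 929;  a_203 = 441;  a_204 = 189;  a_205 = 271
  a_206 = 644;  a_207 = 153;  a_208 = 132;  a_209 = 407;  a_210 = 867;  a_211 = 40
  a_212 = 921;  a_213 = 560;  a_214 = 801;  a_215 = 299;  a_216 = 716;  a_217 = 68
  a_218 = 671;  a_219 = 377;  a_220 = 412;  a_221 = 953;  a_222 = 315;  a_223 = 880
  a_224 = 765;  a_225 = 376;  a_226 = 457;  a_227 = 759;  a_228 = 609;  a_229 = 203
  a_230 = 906;  a_231 = 718;  a_232 = 980;  a_233 = 4;  a_234 = 383;  a_235 = 728
  a_236 = 58;  a_237 = 572;  a_238 = 595;  a_239 = 930;  a_240 = 413;  a_241 = 783
  a_242 = 120;  a_243 = 959;  a_244 = 780;  a_245 = 820;  a_246 = 198;  a_247 = 420
  a_248 = 409;  a_249 = 802;  a_250 = 304;  a_251 = 662;  a_252 = 432;  a_253 = 402
  a_254 = 2;  a_255 = 844;  a_256 = 760;  a_257 = 443;  a_258 = 755;  a_259 = 69
  a_260 = 173;  a_261 = 477;  a_262 = 937;  a_263 = 474;  a_264 = 720;  a_265 = 750
  a_266 = 481;  a_267 = 576;  a_268 = 493;  a_269 = 633;  a_270 = 546;  a_271 = 643
  a_272 = 765;  a_273 = 637;  a_274 = 10;  a_275 = 521;  a_276 = 393;  a_277 = 717
  a_278 = 991;  a_279 = 19;  a_280 = 391;  a_281 = 775;  a_282 = 681;  a_283 = 872
  a_284 = 490;  a_285 = 561;  a_286 = 910;  a_287 = 496;  a_288 = 471;  a_289 = 374
  a_290 = 899;  a_291 = 522;  a_292 = 300;  a_293 = 19;  a_294 = 590;  a_295 = 353
  a_296 = 515;  a_297 = 255;  a_298 = 43;  a_299 = 332;  a_300 = 609;  a_301 = 967
  a_302 = 305;  a_303 = 319;  a_304 = 974;  a_305 = 747;  a_306 = 21;  a_307 = 120
  a_308 = 406;  a_309 = 173;  a_310 = 323;  a_311 = 934;  a_312 = 425;  a_313 = 82
  a_314 = 381;  a_315 = 1003;  a_316 = 165;  a_317 = 164;  a_318 = 584;  a_319 = 548
  a_320 = 732;  a_321 = 23;  a_322 = 427;  a_323 = 520;  a_324 = 491;  a_325 = 583
  a_326 = 247;  a_327 = 1003;  a_328 = 849;  a_329 = 767;  a_330 = 343;  a_331 = 643
  a_332 = 235;  a_333 = 37;  a_334 = 300;  a_335 = 55;  a_336 = 250;  a_337 = 181
  a_338 = 520;  a_339 = 813;  a_340 = 681;  a_341 = 166;  a_342 = 319;  a_343 = 795
  a_344 = 868;  a_345 = 652;  a_346 = 964;  a_347 = 154;  a_348 = 308;  a_349 = 756
  a_350 = 414;  a_351 = 47;  a_352 = 674;  a_353 = 491;  a_354 = 324;  a_355 = 563
  a_356 = 783;  a_357 = 785;  a_358 = 284;  a_359 = 854;  a_360 = 548;  a_361 = 920
  a_362 = 826;  a_363 = 762;  a_364 = 434;  a_365 = 378;  a_366 = 103;  a_367 = 277
  a_368 = 946;  a_369 = 175;  a_370 = 568;  a_371 = 64;  a_372 = 815;  a_373 = 950
a_374 = 439·950 + 778·815 = 751
a_375 = 439·751 + 778·950 = 258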